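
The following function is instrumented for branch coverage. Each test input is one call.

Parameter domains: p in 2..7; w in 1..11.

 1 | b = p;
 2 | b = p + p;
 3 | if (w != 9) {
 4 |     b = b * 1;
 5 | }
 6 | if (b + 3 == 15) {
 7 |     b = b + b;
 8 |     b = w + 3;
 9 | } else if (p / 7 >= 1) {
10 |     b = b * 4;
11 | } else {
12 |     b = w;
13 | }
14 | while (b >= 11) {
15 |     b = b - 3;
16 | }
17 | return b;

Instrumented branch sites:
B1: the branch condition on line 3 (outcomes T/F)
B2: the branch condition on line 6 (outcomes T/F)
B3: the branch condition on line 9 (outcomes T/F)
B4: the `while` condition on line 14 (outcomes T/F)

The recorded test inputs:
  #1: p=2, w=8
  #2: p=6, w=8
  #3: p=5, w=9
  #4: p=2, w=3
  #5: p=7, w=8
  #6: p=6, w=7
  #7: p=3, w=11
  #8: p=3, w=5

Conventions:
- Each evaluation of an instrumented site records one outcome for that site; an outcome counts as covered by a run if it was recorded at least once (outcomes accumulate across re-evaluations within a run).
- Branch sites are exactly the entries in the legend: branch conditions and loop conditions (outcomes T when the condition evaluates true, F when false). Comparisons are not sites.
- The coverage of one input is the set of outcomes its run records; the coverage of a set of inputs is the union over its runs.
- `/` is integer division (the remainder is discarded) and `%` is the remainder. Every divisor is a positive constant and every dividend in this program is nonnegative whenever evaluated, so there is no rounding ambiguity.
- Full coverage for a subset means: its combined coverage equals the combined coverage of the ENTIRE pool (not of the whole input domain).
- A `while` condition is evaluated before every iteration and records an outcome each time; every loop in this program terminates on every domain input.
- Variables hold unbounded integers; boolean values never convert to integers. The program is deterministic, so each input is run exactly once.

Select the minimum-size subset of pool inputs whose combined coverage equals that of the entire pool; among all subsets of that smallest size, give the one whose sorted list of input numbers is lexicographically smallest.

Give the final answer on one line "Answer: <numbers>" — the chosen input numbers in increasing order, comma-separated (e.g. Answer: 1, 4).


input #1 (p=2, w=8): events B1->T, B2->F, B3->F, B4->F; covers B1=T, B2=F, B3=F, B4=F
input #2 (p=6, w=8): events B1->T, B2->T, B4->T, B4->F; covers B1=T, B2=T, B4=T, B4=F
input #3 (p=5, w=9): events B1->F, B2->F, B3->F, B4->F; covers B1=F, B2=F, B3=F, B4=F
input #4 (p=2, w=3): events B1->T, B2->F, B3->F, B4->F; covers B1=T, B2=F, B3=F, B4=F
input #5 (p=7, w=8): events B1->T, B2->F, B3->T, B4->T, B4->T, B4->T, B4->T, B4->T, B4->T, B4->T, B4->T, B4->T, B4->T, B4->T, ...; covers B1=T, B2=F, B3=T, B4=T, B4=F
input #6 (p=6, w=7): events B1->T, B2->T, B4->F; covers B1=T, B2=T, B4=F
input #7 (p=3, w=11): events B1->T, B2->F, B3->F, B4->T, B4->F; covers B1=T, B2=F, B3=F, B4=T, B4=F
input #8 (p=3, w=5): events B1->T, B2->F, B3->F, B4->F; covers B1=T, B2=F, B3=F, B4=F
union over all inputs: B1=T, B1=F, B2=T, B2=F, B3=T, B3=F, B4=T, B4=F (8 outcomes)
no size-1 subset reaches all 8 outcomes (best union: 5/8)
no size-2 subset reaches all 8 outcomes (best union: 7/8)
the canonical winner is {2, 3, 5}: size 3, full 8-outcome coverage, earliest index list among size-3 covers
Answer: 2, 3, 5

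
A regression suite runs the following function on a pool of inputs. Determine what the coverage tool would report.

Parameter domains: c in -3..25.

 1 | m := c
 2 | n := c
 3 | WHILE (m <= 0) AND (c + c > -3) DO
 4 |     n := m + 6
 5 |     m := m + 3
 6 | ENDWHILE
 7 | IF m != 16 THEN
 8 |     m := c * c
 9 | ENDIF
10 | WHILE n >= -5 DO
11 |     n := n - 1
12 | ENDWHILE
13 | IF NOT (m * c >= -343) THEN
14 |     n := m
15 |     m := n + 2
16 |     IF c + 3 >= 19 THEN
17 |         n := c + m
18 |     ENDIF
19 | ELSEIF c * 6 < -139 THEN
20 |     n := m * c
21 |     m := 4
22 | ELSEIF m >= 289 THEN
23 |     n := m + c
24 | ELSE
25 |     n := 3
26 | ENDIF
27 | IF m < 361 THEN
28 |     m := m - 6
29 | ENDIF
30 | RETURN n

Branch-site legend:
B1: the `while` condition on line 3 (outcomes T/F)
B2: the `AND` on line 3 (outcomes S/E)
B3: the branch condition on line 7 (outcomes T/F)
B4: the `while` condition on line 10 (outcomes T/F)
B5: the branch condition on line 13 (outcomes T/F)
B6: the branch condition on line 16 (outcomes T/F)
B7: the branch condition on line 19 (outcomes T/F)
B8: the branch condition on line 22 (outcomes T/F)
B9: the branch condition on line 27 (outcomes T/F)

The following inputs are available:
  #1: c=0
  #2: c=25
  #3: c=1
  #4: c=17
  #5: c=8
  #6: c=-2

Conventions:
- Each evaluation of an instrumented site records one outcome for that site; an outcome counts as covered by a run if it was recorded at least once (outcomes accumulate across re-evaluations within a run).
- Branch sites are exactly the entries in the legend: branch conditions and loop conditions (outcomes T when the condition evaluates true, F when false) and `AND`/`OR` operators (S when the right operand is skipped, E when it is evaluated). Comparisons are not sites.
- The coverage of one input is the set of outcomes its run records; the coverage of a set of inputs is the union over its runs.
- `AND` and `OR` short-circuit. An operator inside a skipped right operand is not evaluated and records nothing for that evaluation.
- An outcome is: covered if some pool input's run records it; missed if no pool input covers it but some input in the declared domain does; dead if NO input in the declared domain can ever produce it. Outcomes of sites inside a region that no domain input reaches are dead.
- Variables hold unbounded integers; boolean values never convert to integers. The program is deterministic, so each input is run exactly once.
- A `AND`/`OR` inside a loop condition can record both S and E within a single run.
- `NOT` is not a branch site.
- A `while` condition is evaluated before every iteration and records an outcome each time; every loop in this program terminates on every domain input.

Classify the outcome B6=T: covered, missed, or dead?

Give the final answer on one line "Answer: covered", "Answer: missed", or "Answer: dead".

no pool input records B6=T
checking all 29 inputs in the declared domain: B6=T is never recorded -> dead

Answer: dead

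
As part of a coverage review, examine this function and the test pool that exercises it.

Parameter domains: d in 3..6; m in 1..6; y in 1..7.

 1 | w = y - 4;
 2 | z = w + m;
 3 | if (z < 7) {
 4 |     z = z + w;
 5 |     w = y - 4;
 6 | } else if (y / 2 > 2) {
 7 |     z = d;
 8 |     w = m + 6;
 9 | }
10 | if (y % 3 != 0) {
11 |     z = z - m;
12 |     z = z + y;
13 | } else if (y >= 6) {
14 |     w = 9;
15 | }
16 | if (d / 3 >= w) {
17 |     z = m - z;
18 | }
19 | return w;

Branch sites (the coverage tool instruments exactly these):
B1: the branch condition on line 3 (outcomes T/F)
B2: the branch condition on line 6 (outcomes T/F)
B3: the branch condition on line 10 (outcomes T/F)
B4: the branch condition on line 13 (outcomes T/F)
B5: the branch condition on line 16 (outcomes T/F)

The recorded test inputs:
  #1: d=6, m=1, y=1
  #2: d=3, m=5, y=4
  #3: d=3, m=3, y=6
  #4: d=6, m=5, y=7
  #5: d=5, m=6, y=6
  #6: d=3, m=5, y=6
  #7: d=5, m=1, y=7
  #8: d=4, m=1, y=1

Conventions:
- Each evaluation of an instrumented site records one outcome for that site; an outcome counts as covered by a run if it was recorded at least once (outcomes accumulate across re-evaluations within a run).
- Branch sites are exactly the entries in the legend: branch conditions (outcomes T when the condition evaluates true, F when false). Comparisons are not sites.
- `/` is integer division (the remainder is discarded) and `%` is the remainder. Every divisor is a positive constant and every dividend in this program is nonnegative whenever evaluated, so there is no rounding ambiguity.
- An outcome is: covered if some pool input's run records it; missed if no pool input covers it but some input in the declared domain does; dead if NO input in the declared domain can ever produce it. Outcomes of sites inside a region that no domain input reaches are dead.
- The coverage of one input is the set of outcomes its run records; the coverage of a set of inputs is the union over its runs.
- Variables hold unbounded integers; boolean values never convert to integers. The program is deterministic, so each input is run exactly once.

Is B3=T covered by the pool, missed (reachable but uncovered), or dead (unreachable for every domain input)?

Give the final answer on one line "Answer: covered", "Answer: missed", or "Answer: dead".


B3=T is recorded by pool input(s) 1, 2, 4, 7, 8 -> covered
Answer: covered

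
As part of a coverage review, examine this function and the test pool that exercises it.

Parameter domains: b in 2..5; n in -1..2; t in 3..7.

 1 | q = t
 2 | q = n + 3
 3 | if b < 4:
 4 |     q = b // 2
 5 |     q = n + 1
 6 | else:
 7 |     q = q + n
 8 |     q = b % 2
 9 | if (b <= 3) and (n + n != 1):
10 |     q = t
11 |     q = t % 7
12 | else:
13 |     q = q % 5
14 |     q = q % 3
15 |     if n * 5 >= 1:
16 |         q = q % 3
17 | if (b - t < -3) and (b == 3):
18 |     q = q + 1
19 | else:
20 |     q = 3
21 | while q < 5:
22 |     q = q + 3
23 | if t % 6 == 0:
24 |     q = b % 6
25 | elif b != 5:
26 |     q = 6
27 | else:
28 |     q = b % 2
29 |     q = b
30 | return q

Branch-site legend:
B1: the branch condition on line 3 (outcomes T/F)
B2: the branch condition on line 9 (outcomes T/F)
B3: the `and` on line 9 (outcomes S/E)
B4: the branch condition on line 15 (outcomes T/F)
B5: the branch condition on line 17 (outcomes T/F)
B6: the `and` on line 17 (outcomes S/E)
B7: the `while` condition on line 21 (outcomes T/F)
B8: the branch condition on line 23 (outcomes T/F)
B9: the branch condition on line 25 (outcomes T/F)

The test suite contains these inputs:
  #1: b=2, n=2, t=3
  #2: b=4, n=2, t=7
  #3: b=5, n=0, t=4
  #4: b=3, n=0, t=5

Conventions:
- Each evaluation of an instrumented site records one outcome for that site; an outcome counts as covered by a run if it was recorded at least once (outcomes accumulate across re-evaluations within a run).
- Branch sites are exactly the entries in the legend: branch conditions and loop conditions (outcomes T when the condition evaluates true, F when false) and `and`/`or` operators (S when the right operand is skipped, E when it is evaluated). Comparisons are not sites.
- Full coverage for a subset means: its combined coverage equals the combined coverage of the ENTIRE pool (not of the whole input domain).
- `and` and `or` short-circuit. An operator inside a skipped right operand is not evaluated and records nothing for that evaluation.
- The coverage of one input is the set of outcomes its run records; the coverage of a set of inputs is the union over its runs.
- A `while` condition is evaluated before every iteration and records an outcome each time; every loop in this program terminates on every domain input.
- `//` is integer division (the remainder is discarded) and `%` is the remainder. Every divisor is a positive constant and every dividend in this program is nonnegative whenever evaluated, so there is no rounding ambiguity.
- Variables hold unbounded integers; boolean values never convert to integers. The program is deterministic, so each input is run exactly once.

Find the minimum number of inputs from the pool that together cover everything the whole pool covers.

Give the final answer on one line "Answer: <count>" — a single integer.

input #1, b=2, n=2, t=3: events B1->T, B3->E, B2->T, B6->S, B5->F, B7->T, B7->F, B8->F, B9->T; outcomes B1=T, B2=T, B3=E, B5=F, B6=S, B7=T, B7=F, B8=F, B9=T
input #2, b=4, n=2, t=7: events B1->F, B3->S, B2->F, B4->T, B6->S, B5->F, B7->T, B7->F, B8->F, B9->T; outcomes B1=F, B2=F, B3=S, B4=T, B5=F, B6=S, B7=T, B7=F, B8=F, B9=T
input #3, b=5, n=0, t=4: events B1->F, B3->S, B2->F, B4->F, B6->S, B5->F, B7->T, B7->F, B8->F, B9->F; outcomes B1=F, B2=F, B3=S, B4=F, B5=F, B6=S, B7=T, B7=F, B8=F, B9=F
input #4, b=3, n=0, t=5: events B1->T, B3->E, B2->T, B6->S, B5->F, B7->T, B7->F, B8->F, B9->T; outcomes B1=T, B2=T, B3=E, B5=F, B6=S, B7=T, B7=F, B8=F, B9=T
pool-wide coverage (15 outcomes): B1=T, B1=F, B2=T, B2=F, B3=S, B3=E, B4=T, B4=F, B5=F, B6=S, B7=T, B7=F, B8=F, B9=T, B9=F
every size-1 subset falls short of the 15 outcomes (best: 10/15)
every size-2 subset falls short of the 15 outcomes (best: 14/15)
the canonical winner is {1, 2, 3}: size 3, full 15-outcome coverage, earliest index list among size-3 covers

Answer: 3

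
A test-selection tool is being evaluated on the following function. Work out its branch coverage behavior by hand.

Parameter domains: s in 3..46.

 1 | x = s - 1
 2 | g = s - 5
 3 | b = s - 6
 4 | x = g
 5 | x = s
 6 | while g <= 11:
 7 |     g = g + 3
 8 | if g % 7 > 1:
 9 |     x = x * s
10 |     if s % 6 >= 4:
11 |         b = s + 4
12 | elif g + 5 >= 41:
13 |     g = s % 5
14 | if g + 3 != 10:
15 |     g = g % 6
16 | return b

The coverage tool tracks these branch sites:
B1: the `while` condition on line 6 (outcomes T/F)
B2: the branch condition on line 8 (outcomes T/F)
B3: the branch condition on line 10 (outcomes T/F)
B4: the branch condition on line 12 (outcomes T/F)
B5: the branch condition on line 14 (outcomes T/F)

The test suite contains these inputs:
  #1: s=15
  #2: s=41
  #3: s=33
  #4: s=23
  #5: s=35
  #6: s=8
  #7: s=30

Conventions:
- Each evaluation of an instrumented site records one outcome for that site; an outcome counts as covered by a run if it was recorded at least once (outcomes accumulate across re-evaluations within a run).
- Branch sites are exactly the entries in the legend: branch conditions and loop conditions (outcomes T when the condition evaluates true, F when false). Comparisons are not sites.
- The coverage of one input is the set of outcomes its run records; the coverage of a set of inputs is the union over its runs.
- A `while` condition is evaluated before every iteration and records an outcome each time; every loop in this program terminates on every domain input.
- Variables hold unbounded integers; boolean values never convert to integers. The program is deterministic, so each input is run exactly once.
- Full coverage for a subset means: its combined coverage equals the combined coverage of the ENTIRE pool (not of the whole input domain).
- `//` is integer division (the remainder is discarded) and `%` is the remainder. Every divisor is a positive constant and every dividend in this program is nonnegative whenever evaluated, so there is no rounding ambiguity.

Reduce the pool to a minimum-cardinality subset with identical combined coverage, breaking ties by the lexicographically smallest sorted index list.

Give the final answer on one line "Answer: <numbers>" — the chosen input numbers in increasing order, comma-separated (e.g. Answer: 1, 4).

#1 (s=15) -> B1->T, B1->F, B2->T, B3->F, B5->T; covered: B1=T, B1=F, B2=T, B3=F, B5=T
#2 (s=41) -> B1->F, B2->F, B4->T, B5->T; covered: B1=F, B2=F, B4=T, B5=T
#3 (s=33) -> B1->F, B2->F, B4->F, B5->T; covered: B1=F, B2=F, B4=F, B5=T
#4 (s=23) -> B1->F, B2->T, B3->T, B5->T; covered: B1=F, B2=T, B3=T, B5=T
#5 (s=35) -> B1->F, B2->T, B3->T, B5->T; covered: B1=F, B2=T, B3=T, B5=T
#6 (s=8) -> B1->T, B1->T, B1->T, B1->F, B2->T, B3->F, B5->T; covered: B1=T, B1=F, B2=T, B3=F, B5=T
#7 (s=30) -> B1->F, B2->T, B3->F, B5->T; covered: B1=F, B2=T, B3=F, B5=T
union over all inputs: B1=T, B1=F, B2=T, B2=F, B3=T, B3=F, B4=T, B4=F, B5=T (9 outcomes)
every size-1 subset falls short of the 9 outcomes (best: 5/9)
every size-2 subset falls short of the 9 outcomes (best: 7/9)
every size-3 subset falls short of the 9 outcomes (best: 8/9)
inputs {1, 2, 3, 4} (size 4) cover everything; no size-4 subset with a lexicographically smaller index list covers all 9

Answer: 1, 2, 3, 4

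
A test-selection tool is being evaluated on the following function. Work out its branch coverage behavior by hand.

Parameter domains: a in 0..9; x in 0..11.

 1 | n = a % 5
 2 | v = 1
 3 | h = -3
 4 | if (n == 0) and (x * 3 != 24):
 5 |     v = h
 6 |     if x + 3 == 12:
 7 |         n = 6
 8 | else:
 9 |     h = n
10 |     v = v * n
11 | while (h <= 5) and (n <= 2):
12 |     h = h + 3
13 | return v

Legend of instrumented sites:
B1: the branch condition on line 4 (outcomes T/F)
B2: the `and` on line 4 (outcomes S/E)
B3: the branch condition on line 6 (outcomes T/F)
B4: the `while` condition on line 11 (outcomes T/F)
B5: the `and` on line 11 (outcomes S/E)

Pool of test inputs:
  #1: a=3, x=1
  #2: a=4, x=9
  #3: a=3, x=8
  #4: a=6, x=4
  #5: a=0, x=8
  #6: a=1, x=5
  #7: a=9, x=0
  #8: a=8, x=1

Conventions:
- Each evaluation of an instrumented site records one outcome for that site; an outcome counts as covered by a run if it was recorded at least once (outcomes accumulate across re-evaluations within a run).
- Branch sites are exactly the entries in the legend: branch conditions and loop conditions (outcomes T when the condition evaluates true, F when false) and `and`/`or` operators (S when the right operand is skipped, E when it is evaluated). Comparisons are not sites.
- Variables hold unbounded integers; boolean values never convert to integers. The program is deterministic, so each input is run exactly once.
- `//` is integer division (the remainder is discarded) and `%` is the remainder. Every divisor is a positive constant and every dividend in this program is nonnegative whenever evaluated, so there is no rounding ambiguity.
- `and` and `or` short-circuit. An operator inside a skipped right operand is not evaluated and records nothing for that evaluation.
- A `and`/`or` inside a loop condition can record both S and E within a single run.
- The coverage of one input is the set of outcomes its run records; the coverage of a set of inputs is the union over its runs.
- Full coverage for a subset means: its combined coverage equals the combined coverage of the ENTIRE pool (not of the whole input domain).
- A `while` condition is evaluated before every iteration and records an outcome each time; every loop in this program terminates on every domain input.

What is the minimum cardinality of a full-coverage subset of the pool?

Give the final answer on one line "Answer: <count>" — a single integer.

input #1, a=3, x=1: events B2->S, B1->F, B5->E, B4->F; outcomes B1=F, B2=S, B4=F, B5=E
input #2, a=4, x=9: events B2->S, B1->F, B5->E, B4->F; outcomes B1=F, B2=S, B4=F, B5=E
input #3, a=3, x=8: events B2->S, B1->F, B5->E, B4->F; outcomes B1=F, B2=S, B4=F, B5=E
input #4, a=6, x=4: events B2->S, B1->F, B5->E, B4->T, B5->E, B4->T, B5->S, B4->F; outcomes B1=F, B2=S, B4=T, B4=F, B5=S, B5=E
input #5, a=0, x=8: events B2->E, B1->F, B5->E, B4->T, B5->E, B4->T, B5->S, B4->F; outcomes B1=F, B2=E, B4=T, B4=F, B5=S, B5=E
input #6, a=1, x=5: events B2->S, B1->F, B5->E, B4->T, B5->E, B4->T, B5->S, B4->F; outcomes B1=F, B2=S, B4=T, B4=F, B5=S, B5=E
input #7, a=9, x=0: events B2->S, B1->F, B5->E, B4->F; outcomes B1=F, B2=S, B4=F, B5=E
input #8, a=8, x=1: events B2->S, B1->F, B5->E, B4->F; outcomes B1=F, B2=S, B4=F, B5=E
together the pool reaches 7 outcomes: B1=F, B2=S, B2=E, B4=T, B4=F, B5=S, B5=E
size 1 is not enough: best union over all size-1 subsets is 6/7
the canonical winner is {1, 5}: size 2, full 7-outcome coverage, earliest index list among size-2 covers

Answer: 2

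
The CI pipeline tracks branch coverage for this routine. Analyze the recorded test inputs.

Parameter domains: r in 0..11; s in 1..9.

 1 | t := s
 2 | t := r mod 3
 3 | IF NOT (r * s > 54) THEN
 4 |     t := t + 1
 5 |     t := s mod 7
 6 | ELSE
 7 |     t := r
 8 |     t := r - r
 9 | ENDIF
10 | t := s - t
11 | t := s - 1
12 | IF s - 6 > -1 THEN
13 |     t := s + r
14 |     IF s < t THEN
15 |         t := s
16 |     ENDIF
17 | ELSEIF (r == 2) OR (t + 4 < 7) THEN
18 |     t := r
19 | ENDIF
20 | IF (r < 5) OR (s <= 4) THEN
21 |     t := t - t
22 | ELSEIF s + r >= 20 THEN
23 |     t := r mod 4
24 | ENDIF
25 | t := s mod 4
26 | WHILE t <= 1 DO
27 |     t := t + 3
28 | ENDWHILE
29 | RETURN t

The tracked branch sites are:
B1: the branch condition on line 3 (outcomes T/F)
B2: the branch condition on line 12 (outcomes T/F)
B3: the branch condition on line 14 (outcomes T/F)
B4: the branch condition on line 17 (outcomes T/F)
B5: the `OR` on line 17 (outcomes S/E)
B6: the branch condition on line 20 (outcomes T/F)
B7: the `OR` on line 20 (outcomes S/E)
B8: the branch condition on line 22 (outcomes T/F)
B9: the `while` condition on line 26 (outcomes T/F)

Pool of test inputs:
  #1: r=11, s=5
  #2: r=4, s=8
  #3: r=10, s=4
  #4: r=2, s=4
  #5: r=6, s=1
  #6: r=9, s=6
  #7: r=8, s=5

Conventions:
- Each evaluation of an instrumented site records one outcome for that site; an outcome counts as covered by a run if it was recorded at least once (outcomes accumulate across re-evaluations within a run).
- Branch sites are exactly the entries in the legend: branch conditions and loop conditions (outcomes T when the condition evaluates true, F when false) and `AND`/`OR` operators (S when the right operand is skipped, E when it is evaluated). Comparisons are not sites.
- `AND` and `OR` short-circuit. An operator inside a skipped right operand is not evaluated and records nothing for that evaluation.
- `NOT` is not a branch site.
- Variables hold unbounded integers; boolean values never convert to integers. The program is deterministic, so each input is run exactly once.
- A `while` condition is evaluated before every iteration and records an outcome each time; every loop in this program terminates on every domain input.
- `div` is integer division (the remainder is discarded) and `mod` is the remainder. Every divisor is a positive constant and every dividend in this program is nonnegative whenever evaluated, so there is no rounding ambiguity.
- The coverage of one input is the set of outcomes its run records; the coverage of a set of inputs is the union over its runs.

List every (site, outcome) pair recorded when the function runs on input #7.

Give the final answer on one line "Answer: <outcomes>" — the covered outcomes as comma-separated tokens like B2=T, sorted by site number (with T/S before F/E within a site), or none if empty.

Event log for input #7 (r=8, s=5):
  B1->T, B2->F, B5->E, B4->F, B7->E, B6->F, B8->F, B9->T, B9->F
deduplicating events, the covered set is: B1=T, B2=F, B4=F, B5=E, B6=F, B7=E, B8=F, B9=T, B9=F

Answer: B1=T, B2=F, B4=F, B5=E, B6=F, B7=E, B8=F, B9=T, B9=F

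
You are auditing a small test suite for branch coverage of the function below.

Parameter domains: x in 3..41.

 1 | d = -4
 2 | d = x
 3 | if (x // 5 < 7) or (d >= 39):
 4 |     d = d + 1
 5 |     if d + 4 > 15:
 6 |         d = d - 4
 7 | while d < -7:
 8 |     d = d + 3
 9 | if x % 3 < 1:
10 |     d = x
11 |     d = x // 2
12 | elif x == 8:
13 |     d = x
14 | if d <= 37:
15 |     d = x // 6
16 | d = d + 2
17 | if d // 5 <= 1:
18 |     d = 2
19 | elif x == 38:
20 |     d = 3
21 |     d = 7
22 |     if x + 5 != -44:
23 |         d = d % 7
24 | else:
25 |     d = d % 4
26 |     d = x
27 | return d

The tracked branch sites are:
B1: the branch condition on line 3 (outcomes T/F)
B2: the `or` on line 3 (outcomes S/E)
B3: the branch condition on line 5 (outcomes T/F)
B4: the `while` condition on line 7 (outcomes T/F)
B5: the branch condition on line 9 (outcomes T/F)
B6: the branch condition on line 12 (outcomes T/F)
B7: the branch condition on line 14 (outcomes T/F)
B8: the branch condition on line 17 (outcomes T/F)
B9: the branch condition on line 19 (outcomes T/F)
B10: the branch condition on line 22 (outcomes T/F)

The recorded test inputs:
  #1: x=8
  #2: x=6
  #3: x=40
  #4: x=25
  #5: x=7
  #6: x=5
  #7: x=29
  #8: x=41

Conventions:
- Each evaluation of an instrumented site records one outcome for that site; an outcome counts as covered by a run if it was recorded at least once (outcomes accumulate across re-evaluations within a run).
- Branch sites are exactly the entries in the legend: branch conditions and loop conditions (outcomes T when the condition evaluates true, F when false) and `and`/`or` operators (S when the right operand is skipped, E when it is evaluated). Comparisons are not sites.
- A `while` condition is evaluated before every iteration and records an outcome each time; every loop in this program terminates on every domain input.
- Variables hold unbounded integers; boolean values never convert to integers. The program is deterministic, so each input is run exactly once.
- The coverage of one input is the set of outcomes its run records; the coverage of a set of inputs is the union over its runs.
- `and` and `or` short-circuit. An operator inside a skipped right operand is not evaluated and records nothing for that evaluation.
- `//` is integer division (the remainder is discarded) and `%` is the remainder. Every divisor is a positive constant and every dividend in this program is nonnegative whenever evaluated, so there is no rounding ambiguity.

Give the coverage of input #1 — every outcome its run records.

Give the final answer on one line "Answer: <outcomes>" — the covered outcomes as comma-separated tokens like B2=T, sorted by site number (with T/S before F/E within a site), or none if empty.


Tracing the run of input #1 (x=8):
  B2->S, B1->T, B3->F, B4->F, B5->F, B6->T, B7->T, B8->T
distinct outcomes covered: B1=T, B2=S, B3=F, B4=F, B5=F, B6=T, B7=T, B8=T
Answer: B1=T, B2=S, B3=F, B4=F, B5=F, B6=T, B7=T, B8=T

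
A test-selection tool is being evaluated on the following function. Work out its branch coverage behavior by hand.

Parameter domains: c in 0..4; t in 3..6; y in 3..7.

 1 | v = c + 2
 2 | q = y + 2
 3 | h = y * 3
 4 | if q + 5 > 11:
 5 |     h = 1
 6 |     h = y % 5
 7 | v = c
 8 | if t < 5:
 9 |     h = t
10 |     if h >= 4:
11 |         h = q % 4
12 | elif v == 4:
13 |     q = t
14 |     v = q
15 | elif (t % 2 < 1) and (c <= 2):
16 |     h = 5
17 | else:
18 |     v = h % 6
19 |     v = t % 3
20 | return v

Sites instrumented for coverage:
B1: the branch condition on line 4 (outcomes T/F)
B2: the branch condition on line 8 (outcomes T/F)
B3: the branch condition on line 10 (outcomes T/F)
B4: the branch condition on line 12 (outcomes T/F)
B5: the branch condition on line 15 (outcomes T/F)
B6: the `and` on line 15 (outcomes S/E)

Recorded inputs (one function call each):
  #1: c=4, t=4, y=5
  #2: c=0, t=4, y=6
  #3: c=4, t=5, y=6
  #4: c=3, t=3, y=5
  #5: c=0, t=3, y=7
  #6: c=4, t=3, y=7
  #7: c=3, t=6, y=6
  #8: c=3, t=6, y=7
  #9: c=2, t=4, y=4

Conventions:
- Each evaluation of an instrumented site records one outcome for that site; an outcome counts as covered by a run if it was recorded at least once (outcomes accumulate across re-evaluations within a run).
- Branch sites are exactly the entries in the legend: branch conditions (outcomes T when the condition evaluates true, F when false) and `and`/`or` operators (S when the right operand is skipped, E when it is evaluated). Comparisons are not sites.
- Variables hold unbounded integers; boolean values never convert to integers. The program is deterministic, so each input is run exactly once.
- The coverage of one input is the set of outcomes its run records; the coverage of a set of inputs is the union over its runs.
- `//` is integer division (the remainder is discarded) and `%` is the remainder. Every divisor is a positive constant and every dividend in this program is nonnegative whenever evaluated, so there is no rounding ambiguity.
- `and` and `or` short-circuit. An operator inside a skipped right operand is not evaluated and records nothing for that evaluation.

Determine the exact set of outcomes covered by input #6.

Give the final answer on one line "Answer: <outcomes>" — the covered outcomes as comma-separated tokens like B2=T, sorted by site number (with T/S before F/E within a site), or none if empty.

Tracing the run of input #6 (c=4, t=3, y=7):
  B1->T, B2->T, B3->F
as a set, this run covers: B1=T, B2=T, B3=F

Answer: B1=T, B2=T, B3=F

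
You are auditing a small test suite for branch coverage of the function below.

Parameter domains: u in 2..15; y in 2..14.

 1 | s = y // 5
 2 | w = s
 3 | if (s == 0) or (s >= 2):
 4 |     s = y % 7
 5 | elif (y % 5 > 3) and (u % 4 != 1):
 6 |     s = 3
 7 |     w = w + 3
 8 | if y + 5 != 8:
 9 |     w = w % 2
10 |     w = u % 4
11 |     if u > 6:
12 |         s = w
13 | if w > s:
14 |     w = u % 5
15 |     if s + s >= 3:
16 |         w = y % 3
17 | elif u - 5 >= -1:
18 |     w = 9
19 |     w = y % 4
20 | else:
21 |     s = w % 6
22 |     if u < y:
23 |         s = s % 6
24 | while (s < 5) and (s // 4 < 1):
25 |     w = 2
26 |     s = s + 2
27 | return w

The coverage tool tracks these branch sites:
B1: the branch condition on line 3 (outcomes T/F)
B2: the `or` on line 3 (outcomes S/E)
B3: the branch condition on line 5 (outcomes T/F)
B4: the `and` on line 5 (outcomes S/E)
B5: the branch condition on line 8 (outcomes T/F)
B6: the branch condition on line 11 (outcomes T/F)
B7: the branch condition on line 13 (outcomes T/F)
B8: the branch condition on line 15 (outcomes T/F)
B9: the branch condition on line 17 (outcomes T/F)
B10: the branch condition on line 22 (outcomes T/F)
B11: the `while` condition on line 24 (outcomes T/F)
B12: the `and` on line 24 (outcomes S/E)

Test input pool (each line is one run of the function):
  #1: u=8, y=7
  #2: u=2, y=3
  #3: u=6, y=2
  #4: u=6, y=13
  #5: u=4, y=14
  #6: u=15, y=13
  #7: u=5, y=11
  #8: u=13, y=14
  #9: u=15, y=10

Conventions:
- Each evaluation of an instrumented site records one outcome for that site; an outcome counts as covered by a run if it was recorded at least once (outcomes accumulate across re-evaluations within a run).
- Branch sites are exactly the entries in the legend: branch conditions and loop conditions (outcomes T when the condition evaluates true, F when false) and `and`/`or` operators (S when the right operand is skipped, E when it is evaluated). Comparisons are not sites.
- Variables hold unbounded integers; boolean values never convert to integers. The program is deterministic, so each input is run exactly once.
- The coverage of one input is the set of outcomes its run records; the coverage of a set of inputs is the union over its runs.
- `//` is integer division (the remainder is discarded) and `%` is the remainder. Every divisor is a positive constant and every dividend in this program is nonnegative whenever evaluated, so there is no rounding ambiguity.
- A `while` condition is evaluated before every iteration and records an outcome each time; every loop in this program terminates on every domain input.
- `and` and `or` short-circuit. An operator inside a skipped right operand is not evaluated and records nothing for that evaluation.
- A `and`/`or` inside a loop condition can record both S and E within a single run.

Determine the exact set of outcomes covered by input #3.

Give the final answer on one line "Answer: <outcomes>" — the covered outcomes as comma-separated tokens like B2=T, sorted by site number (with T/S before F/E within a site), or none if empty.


Tracing the run of input #3 (u=6, y=2):
  B2->S, B1->T, B5->T, B6->F, B7->F, B9->T, B12->E, B11->T, B12->E, B11->F
collecting distinct outcomes: B1=T, B2=S, B5=T, B6=F, B7=F, B9=T, B11=T, B11=F, B12=E
Answer: B1=T, B2=S, B5=T, B6=F, B7=F, B9=T, B11=T, B11=F, B12=E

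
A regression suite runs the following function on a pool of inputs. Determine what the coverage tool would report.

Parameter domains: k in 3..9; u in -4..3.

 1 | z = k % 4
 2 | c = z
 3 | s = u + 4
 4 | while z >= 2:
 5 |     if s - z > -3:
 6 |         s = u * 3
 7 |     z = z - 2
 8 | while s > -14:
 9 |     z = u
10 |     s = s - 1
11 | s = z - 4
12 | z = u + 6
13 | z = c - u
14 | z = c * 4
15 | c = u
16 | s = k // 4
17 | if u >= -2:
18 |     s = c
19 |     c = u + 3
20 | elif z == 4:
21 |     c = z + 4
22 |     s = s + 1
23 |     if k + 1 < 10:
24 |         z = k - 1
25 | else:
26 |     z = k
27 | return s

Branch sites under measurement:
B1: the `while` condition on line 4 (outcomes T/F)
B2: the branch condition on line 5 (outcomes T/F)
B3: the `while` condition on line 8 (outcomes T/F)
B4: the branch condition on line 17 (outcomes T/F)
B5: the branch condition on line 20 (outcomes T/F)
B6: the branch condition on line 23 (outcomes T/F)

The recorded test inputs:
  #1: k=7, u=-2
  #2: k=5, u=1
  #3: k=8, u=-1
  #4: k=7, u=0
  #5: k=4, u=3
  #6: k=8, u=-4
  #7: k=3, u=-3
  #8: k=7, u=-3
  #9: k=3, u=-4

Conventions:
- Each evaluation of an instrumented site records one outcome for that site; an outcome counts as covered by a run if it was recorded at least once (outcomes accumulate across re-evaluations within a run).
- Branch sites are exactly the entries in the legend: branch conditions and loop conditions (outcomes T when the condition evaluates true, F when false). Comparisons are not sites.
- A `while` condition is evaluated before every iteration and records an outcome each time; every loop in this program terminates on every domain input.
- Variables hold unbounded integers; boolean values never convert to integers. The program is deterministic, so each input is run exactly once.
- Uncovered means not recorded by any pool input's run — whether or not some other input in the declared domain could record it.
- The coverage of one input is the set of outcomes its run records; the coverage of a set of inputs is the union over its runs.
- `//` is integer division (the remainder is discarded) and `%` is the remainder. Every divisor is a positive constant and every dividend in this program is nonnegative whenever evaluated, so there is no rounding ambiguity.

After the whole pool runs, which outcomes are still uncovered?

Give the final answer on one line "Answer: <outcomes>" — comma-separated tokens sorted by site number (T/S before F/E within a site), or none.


input #1 (k=7, u=-2): covers B1=T, B1=F, B2=T, B3=T, B3=F, B4=T
input #2 (k=5, u=1): covers B1=F, B3=T, B3=F, B4=T
input #3 (k=8, u=-1): covers B1=F, B3=T, B3=F, B4=T
input #4 (k=7, u=0): covers B1=T, B1=F, B2=T, B3=T, B3=F, B4=T
input #5 (k=4, u=3): covers B1=F, B3=T, B3=F, B4=T
input #6 (k=8, u=-4): covers B1=F, B3=T, B3=F, B4=F, B5=F
input #7 (k=3, u=-3): covers B1=T, B1=F, B2=T, B3=T, B3=F, B4=F, B5=F
input #8 (k=7, u=-3): covers B1=T, B1=F, B2=T, B3=T, B3=F, B4=F, B5=F
input #9 (k=3, u=-4): covers B1=T, B1=F, B2=F, B3=T, B3=F, B4=F, B5=F
union over the pool: B1=T, B1=F, B2=T, B2=F, B3=T, B3=F, B4=T, B4=F, B5=F
uncovered (3 of 12): B5=T, B6=T, B6=F
Answer: B5=T, B6=T, B6=F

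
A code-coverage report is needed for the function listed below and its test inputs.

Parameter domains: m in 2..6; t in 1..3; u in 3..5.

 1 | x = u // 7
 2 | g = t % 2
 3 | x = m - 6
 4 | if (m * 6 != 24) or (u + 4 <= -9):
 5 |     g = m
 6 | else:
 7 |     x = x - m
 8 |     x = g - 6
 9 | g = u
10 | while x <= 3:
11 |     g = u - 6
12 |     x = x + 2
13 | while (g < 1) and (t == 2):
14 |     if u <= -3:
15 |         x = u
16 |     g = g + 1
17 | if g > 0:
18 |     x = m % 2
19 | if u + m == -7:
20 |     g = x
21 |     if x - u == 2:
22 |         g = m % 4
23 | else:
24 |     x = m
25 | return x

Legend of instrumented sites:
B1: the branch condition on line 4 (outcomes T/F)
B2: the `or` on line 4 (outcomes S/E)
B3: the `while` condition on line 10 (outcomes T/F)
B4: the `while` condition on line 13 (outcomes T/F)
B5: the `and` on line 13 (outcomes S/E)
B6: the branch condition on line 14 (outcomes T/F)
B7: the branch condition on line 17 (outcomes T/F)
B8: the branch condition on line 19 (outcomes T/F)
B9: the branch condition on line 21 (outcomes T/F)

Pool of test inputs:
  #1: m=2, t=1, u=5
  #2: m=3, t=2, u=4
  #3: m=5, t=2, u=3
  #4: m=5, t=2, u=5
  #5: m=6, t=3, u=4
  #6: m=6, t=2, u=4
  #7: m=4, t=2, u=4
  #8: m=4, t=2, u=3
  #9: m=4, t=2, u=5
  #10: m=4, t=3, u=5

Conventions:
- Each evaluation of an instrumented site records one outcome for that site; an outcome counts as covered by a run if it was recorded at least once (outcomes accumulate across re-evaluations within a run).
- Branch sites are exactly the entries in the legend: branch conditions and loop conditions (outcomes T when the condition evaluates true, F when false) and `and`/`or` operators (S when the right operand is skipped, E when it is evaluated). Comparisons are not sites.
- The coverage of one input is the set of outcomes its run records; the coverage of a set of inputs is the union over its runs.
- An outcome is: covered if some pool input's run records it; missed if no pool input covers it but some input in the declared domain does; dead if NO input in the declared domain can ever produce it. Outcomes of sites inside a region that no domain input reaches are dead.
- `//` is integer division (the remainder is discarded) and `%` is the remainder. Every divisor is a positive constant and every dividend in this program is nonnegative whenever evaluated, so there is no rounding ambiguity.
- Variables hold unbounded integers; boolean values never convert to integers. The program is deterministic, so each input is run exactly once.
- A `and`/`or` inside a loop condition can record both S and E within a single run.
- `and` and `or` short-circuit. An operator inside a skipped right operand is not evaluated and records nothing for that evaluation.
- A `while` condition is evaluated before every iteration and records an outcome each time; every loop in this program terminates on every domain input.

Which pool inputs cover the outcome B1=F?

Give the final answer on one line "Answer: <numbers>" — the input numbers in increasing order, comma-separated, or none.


input #1 (m=2, t=1, u=5): does not produce B1=F
input #2 (m=3, t=2, u=4): does not produce B1=F
input #3 (m=5, t=2, u=3): does not produce B1=F
input #4 (m=5, t=2, u=5): does not produce B1=F
input #5 (m=6, t=3, u=4): does not produce B1=F
input #6 (m=6, t=2, u=4): does not produce B1=F
input #7 (m=4, t=2, u=4): produces B1=F
input #8 (m=4, t=2, u=3): produces B1=F
input #9 (m=4, t=2, u=5): produces B1=F
input #10 (m=4, t=3, u=5): produces B1=F
Answer: 7, 8, 9, 10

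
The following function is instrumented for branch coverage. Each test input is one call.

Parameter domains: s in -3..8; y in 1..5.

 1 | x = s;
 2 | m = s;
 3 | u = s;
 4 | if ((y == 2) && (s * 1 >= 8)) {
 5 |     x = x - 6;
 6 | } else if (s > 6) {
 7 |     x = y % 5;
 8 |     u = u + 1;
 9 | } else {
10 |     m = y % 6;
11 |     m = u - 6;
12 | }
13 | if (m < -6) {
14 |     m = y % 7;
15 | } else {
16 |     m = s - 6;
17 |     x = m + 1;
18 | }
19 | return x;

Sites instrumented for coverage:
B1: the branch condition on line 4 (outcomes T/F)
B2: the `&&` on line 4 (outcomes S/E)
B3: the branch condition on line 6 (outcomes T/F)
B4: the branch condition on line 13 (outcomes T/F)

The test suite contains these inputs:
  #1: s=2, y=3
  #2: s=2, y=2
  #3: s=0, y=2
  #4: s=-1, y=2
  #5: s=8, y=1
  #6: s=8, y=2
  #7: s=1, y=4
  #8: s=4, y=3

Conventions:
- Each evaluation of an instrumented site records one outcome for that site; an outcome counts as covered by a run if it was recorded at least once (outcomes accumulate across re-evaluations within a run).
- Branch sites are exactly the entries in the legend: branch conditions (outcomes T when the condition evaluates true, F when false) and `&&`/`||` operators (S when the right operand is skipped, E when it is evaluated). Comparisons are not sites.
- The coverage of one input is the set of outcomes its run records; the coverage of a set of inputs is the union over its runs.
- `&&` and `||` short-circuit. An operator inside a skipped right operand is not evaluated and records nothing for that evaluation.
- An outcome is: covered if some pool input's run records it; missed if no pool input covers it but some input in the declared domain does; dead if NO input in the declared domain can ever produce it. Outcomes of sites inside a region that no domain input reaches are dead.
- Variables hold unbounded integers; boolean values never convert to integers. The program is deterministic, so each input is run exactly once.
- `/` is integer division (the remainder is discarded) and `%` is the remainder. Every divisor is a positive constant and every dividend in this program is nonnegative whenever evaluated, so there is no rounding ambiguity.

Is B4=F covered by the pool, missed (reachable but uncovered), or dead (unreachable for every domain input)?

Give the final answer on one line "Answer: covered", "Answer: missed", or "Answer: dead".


B4=F is recorded by pool input(s) 1, 2, 3, 5, 6, 7, 8 -> covered
Answer: covered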